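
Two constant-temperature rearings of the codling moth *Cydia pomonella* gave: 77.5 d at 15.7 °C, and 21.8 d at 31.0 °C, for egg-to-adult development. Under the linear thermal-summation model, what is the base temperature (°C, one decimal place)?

9.7 °C

Linear rate model ⇒ the product D·(T − T_b) is constant across temperatures.
77.5·(15.7 − T_b) = 21.8·(31.0 − T_b)
T_b = (77.5·15.7 − 21.8·31.0) / (77.5 − 21.8) = 540.95 / 55.7 = 9.712 °C ≈ 9.7 °C.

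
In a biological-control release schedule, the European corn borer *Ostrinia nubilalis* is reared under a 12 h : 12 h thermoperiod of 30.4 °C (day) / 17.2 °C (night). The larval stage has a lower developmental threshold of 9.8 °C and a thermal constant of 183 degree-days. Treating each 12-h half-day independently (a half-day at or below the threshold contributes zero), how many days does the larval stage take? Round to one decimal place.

13.1 days

Day half: max(0, 30.4 − 9.8) × 0.5 = 20.6 × 0.5 = 10.30 DD.
Night half: max(0, 17.2 − 9.8) × 0.5 = 7.4 × 0.5 = 3.70 DD.
Per 24 h: 14.00 DD/day.
Duration = 183 / 14.00 = 13.071 ≈ 13.1 days.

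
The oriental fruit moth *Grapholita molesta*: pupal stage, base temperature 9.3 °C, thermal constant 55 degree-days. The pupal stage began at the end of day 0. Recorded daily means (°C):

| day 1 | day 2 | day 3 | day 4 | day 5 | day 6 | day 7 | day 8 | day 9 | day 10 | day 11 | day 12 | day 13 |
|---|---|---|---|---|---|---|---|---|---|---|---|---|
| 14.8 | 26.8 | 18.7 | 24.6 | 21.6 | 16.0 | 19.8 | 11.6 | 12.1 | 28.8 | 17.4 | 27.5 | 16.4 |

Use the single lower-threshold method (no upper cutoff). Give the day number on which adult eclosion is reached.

day 5

Daily DD above 9.3 °C: 5.5, 17.5, 9.4, 15.3, 12.3, 6.7, 10.5, 2.3, 2.8, 19.5, 8.1, 18.2, 7.1.
Cumulative: 5.5, 23.0, 32.4, 47.7, 60.0, 66.7, 77.2, 79.5, 82.3, 101.8, 109.9, 128.1, 135.2.
The total first reaches 55 DD on day 5.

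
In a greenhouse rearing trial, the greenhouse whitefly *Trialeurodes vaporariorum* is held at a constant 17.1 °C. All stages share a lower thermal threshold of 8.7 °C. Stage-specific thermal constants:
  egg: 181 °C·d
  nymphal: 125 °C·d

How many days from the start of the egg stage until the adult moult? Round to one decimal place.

Daily accumulation at 17.1 °C = 17.1 − 8.7 = 8.4 DD/day.
Total K = 181 + 125 = 306 DD.
Total duration = 306 / 8.4 = 36.429 ≈ 36.4 days.

36.4 days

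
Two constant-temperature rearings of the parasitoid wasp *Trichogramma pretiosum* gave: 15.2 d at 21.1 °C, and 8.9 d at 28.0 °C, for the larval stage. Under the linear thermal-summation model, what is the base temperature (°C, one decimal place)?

Equal thermal constants: D₁(T₁ − T_b) = D₂(T₂ − T_b).
15.2·(21.1 − T_b) = 8.9·(28.0 − T_b)
T_b = (15.2·21.1 − 8.9·28.0) / (15.2 − 8.9) = 71.52 / 6.3 = 11.352 °C ≈ 11.4 °C.

11.4 °C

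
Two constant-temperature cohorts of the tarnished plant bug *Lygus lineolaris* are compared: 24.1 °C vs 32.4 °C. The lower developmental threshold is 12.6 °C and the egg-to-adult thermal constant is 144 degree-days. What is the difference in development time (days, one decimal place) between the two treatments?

At 24.1 °C: 144 / (24.1 − 12.6) = 144 / 11.5 = 12.522 d.
At 32.4 °C: 144 / (32.4 − 12.6) = 144 / 19.8 = 7.273 d.
Difference = |12.522 − 7.273| = 5.249 ≈ 5.2 days.

5.2 days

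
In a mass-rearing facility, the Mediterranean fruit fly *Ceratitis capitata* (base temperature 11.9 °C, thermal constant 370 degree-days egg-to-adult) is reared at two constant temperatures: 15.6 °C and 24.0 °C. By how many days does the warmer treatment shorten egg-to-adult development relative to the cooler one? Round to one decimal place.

At 15.6 °C: 370 / (15.6 − 11.9) = 370 / 3.7 = 100.000 d.
At 24.0 °C: 370 / (24.0 − 11.9) = 370 / 12.1 = 30.579 d.
Difference = |100.000 − 30.579| = 69.421 ≈ 69.4 days.

69.4 days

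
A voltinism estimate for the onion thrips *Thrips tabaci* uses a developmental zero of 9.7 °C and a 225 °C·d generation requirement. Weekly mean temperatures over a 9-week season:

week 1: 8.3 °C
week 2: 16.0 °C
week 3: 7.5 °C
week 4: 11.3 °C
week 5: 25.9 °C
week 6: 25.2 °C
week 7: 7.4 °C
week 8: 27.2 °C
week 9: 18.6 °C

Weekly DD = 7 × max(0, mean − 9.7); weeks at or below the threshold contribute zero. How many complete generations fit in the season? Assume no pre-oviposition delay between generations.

2 generations

Weekly DD (7 × max(0, T̄ − 9.7)): 0.0, 44.1, 0.0, 11.2, 113.4, 108.5, 0.0, 122.5, 62.3.
Season total = 462.0 DD.
Complete generations = ⌊462.0 / 225⌋ = 2.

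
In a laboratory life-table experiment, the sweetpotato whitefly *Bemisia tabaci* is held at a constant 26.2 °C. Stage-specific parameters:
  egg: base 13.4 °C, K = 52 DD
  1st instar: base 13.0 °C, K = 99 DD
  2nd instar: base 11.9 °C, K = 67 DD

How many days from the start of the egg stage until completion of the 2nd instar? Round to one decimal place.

16.2 days

egg: 52 / (26.2 − 13.4) = 52 / 12.8 = 4.062 d.
1st instar: 99 / (26.2 − 13.0) = 99 / 13.2 = 7.500 d.
2nd instar: 67 / (26.2 − 11.9) = 67 / 14.3 = 4.685 d.
Sum = 16.248 ≈ 16.2 days.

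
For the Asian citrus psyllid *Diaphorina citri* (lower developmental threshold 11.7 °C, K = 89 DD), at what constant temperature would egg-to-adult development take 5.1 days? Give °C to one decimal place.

Required daily accumulation = 89 / 5.1 = 17.451 DD/day.
T = T_base + 17.451 = 11.7 + 17.451 = 29.151 ≈ 29.2 °C.

29.2 °C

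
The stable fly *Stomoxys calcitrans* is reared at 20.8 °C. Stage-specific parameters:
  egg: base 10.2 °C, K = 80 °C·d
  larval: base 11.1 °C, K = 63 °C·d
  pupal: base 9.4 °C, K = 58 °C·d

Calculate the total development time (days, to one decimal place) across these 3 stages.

egg: 80 / (20.8 − 10.2) = 80 / 10.6 = 7.547 d.
larval: 63 / (20.8 − 11.1) = 63 / 9.7 = 6.495 d.
pupal: 58 / (20.8 − 9.4) = 58 / 11.4 = 5.088 d.
Sum = 19.130 ≈ 19.1 days.

19.1 days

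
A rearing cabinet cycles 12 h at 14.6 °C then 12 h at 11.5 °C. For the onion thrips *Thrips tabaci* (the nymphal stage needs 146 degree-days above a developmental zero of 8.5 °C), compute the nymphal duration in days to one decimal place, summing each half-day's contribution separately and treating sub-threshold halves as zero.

Day half: max(0, 14.6 − 8.5) × 0.5 = 6.1 × 0.5 = 3.05 DD.
Night half: max(0, 11.5 − 8.5) × 0.5 = 3.0 × 0.5 = 1.50 DD.
Per 24 h: 4.55 DD/day.
Duration = 146 / 4.55 = 32.088 ≈ 32.1 days.

32.1 days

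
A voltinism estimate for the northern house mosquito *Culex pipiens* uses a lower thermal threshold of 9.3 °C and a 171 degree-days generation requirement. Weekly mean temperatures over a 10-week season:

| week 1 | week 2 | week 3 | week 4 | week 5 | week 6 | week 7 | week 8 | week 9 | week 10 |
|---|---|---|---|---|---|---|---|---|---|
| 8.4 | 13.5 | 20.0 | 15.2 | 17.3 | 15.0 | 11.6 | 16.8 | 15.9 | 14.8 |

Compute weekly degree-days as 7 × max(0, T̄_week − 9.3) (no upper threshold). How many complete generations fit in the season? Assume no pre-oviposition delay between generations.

Weekly DD (7 × max(0, T̄ − 9.3)): 0.0, 29.4, 74.9, 41.3, 56.0, 39.9, 16.1, 52.5, 46.2, 38.5.
Season total = 394.8 DD.
Complete generations = ⌊394.8 / 171⌋ = 2.

2 generations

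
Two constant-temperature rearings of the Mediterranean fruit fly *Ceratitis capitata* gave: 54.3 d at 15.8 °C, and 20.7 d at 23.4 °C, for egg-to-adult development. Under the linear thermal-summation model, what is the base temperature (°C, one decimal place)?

Equal thermal constants: D₁(T₁ − T_b) = D₂(T₂ − T_b).
54.3·(15.8 − T_b) = 20.7·(23.4 − T_b)
T_b = (54.3·15.8 − 20.7·23.4) / (54.3 − 20.7) = 373.56 / 33.6 = 11.118 °C ≈ 11.1 °C.

11.1 °C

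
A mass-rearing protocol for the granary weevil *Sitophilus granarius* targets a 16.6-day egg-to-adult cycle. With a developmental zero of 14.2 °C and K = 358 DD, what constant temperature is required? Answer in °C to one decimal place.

35.8 °C

Required daily accumulation = 358 / 16.6 = 21.566 DD/day.
T = T_base + 21.566 = 14.2 + 21.566 = 35.766 ≈ 35.8 °C.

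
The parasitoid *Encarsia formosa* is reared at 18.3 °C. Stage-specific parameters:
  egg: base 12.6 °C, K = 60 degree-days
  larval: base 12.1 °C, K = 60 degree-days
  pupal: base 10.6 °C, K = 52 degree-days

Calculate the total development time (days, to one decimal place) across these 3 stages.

egg: 60 / (18.3 − 12.6) = 60 / 5.7 = 10.526 d.
larval: 60 / (18.3 − 12.1) = 60 / 6.2 = 9.677 d.
pupal: 52 / (18.3 − 10.6) = 52 / 7.7 = 6.753 d.
Sum = 26.957 ≈ 27.0 days.

27.0 days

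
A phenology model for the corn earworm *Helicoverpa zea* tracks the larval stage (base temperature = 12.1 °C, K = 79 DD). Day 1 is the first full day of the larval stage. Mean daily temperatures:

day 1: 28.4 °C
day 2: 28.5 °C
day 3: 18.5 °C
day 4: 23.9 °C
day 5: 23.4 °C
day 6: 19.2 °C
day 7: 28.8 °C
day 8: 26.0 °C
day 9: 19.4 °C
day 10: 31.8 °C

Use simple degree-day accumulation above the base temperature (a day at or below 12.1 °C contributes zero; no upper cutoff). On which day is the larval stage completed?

day 7

Daily DD above 12.1 °C: 16.3, 16.4, 6.4, 11.8, 11.3, 7.1, 16.7, 13.9, 7.3, 19.7.
Cumulative: 16.3, 32.7, 39.1, 50.9, 62.2, 69.3, 86.0, 99.9, 107.2, 126.9.
The total first reaches 79 DD on day 7.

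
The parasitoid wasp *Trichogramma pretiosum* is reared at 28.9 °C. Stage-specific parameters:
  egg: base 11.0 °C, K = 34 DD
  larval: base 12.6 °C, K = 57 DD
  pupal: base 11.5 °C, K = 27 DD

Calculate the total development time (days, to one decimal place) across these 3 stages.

6.9 days

egg: 34 / (28.9 − 11.0) = 34 / 17.9 = 1.899 d.
larval: 57 / (28.9 − 12.6) = 57 / 16.3 = 3.497 d.
pupal: 27 / (28.9 − 11.5) = 27 / 17.4 = 1.552 d.
Sum = 6.948 ≈ 6.9 days.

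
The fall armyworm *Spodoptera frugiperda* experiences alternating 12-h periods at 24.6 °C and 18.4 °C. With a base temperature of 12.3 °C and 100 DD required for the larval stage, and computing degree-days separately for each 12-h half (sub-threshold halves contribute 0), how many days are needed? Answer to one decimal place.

10.9 days

Day half: max(0, 24.6 − 12.3) × 0.5 = 12.3 × 0.5 = 6.15 DD.
Night half: max(0, 18.4 − 12.3) × 0.5 = 6.1 × 0.5 = 3.05 DD.
Per 24 h: 9.20 DD/day.
Duration = 100 / 9.20 = 10.870 ≈ 10.9 days.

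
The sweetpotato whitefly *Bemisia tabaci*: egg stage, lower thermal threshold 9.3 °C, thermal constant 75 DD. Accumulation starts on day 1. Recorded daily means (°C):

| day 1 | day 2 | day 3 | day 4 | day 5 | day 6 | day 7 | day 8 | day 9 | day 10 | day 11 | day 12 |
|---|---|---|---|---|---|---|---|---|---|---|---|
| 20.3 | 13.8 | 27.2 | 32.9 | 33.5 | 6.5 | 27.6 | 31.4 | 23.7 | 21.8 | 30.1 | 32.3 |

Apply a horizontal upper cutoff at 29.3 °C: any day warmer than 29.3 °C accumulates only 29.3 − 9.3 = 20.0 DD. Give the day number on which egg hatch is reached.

day 7

Daily DD above 9.3 °C (capped at 20.0): 11.0, 4.5, 17.9, 20.0, 20.0, 0.0, 18.3, 20.0, 14.4, 12.5, 20.0, 20.0.
Cumulative: 11.0, 15.5, 33.4, 53.4, 73.4, 73.4, 91.7, 111.7, 126.1, 138.6, 158.6, 178.6.
The total first reaches 75 DD on day 7.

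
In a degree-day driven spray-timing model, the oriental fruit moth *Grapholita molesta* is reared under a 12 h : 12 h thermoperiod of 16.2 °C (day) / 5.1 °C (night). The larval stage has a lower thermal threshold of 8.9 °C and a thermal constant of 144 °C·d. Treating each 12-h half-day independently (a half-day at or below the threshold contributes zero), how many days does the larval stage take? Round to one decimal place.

Day half: max(0, 16.2 − 8.9) × 0.5 = 7.3 × 0.5 = 3.65 DD.
Night half: max(0, 5.1 − 8.9) × 0.5 = 0.0 × 0.5 = 0.00 DD.
Per 24 h: 3.65 DD/day.
Duration = 144 / 3.65 = 39.452 ≈ 39.5 days.

39.5 days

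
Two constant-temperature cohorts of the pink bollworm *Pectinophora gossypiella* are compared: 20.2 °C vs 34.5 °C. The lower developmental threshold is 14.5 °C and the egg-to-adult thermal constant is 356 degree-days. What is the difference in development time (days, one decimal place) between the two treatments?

44.7 days

At 20.2 °C: 356 / (20.2 − 14.5) = 356 / 5.7 = 62.456 d.
At 34.5 °C: 356 / (34.5 − 14.5) = 356 / 20.0 = 17.800 d.
Difference = |62.456 − 17.800| = 44.656 ≈ 44.7 days.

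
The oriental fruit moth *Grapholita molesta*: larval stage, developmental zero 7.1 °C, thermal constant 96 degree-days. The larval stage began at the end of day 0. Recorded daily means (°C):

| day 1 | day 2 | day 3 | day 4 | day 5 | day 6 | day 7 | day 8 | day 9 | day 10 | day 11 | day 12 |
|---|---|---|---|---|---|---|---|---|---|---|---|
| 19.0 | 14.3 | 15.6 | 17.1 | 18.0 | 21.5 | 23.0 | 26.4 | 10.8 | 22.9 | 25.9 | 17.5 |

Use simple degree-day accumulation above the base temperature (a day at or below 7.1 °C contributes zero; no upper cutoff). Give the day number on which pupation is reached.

Daily DD above 7.1 °C: 11.9, 7.2, 8.5, 10.0, 10.9, 14.4, 15.9, 19.3, 3.7, 15.8, 18.8, 10.4.
Cumulative: 11.9, 19.1, 27.6, 37.6, 48.5, 62.9, 78.8, 98.1, 101.8, 117.6, 136.4, 146.8.
The total first reaches 96 DD on day 8.

day 8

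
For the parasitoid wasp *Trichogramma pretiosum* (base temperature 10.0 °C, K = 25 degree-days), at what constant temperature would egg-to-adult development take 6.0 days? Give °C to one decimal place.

Required daily accumulation = 25 / 6.0 = 4.167 DD/day.
T = T_base + 4.167 = 10.0 + 4.167 = 14.167 ≈ 14.2 °C.

14.2 °C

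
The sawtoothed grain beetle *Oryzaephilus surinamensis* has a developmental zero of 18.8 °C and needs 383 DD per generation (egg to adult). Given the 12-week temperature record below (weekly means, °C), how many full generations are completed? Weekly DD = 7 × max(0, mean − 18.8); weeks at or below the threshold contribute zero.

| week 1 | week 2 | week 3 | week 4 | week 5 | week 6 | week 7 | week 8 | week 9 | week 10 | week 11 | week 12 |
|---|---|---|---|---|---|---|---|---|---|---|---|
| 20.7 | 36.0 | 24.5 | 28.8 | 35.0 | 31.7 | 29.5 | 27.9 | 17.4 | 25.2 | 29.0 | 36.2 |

Weekly DD (7 × max(0, T̄ − 18.8)): 13.3, 120.4, 39.9, 70.0, 113.4, 90.3, 74.9, 63.7, 0.0, 44.8, 71.4, 121.8.
Season total = 823.9 DD.
Complete generations = ⌊823.9 / 383⌋ = 2.

2 generations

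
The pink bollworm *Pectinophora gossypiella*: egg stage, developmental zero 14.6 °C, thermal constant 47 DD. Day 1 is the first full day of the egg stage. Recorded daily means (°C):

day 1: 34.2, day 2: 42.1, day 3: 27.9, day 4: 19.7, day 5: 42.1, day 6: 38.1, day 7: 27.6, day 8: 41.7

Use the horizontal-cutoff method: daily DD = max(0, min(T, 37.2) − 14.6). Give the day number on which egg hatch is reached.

Daily DD above 14.6 °C (capped at 22.6): 19.6, 22.6, 13.3, 5.1, 22.6, 22.6, 13.0, 22.6.
Cumulative: 19.6, 42.2, 55.5, 60.6, 83.2, 105.8, 118.8, 141.4.
The total first reaches 47 DD on day 3.

day 3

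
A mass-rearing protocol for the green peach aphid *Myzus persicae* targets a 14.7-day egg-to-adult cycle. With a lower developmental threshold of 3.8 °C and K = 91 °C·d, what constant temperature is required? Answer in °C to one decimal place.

10.0 °C

Required daily accumulation = 91 / 14.7 = 6.190 DD/day.
T = T_base + 6.190 = 3.8 + 6.190 = 9.990 ≈ 10.0 °C.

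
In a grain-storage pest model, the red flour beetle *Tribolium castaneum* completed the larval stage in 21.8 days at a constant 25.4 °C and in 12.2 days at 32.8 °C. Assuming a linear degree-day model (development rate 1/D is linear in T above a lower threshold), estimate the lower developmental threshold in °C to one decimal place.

16.0 °C

Linear rate model ⇒ the product D·(T − T_b) is constant across temperatures.
21.8·(25.4 − T_b) = 12.2·(32.8 − T_b)
T_b = (21.8·25.4 − 12.2·32.8) / (21.8 − 12.2) = 153.56 / 9.6 = 15.996 °C ≈ 16.0 °C.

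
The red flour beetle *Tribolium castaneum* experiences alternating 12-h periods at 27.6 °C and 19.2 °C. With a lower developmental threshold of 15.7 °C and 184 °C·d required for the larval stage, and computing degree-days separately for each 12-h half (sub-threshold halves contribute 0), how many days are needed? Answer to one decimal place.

23.9 days

Day half: max(0, 27.6 − 15.7) × 0.5 = 11.9 × 0.5 = 5.95 DD.
Night half: max(0, 19.2 − 15.7) × 0.5 = 3.5 × 0.5 = 1.75 DD.
Per 24 h: 7.70 DD/day.
Duration = 184 / 7.70 = 23.896 ≈ 23.9 days.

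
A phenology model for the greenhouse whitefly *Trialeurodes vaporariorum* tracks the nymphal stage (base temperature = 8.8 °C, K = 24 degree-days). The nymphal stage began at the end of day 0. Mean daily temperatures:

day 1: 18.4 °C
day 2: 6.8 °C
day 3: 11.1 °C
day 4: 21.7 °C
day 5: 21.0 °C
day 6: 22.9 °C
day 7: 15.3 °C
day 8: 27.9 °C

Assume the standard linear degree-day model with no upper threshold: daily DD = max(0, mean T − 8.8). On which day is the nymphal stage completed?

day 4

Daily DD above 8.8 °C: 9.6, 0.0, 2.3, 12.9, 12.2, 14.1, 6.5, 19.1.
Cumulative: 9.6, 9.6, 11.9, 24.8, 37.0, 51.1, 57.6, 76.7.
The total first reaches 24 DD on day 4.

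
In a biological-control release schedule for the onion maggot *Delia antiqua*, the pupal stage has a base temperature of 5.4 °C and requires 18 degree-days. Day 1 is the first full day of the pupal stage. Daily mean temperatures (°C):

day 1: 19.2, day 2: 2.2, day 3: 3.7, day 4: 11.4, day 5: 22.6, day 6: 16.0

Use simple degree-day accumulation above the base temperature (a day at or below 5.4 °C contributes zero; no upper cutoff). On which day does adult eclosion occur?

Daily DD above 5.4 °C: 13.8, 0.0, 0.0, 6.0, 17.2, 10.6.
Cumulative: 13.8, 13.8, 13.8, 19.8, 37.0, 47.6.
The total first reaches 18 DD on day 4.

day 4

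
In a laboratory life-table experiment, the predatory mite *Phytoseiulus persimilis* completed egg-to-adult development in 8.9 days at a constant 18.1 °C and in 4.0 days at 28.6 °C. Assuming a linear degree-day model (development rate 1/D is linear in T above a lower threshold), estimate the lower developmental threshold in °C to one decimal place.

Under the model K = D·(T − T_b), so D₁·(T₁ − T_b) = D₂·(T₂ − T_b).
8.9·(18.1 − T_b) = 4.0·(28.6 − T_b)
T_b = (8.9·18.1 − 4.0·28.6) / (8.9 − 4.0) = 46.69 / 4.9 = 9.529 °C ≈ 9.5 °C.

9.5 °C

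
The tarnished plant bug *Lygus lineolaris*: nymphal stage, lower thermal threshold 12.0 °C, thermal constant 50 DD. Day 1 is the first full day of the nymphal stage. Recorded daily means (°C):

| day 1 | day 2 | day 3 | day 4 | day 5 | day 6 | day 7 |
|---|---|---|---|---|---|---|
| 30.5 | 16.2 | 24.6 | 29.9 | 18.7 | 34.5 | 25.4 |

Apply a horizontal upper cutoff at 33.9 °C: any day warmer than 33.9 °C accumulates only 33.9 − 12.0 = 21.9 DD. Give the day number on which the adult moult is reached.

Daily DD above 12.0 °C (capped at 21.9): 18.5, 4.2, 12.6, 17.9, 6.7, 21.9, 13.4.
Cumulative: 18.5, 22.7, 35.3, 53.2, 59.9, 81.8, 95.2.
The total first reaches 50 DD on day 4.

day 4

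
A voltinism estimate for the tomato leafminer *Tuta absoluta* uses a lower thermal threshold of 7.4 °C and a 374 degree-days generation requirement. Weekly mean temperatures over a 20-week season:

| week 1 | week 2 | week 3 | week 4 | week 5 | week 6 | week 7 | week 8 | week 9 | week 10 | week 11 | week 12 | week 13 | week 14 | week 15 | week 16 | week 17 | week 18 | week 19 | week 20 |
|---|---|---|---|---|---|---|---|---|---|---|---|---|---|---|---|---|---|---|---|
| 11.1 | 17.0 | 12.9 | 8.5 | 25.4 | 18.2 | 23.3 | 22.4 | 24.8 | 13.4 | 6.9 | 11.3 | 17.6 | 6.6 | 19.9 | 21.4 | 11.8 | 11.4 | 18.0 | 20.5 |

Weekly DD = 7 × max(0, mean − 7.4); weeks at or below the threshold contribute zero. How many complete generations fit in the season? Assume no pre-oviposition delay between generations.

Weekly DD (7 × max(0, T̄ − 7.4)): 25.9, 67.2, 38.5, 7.7, 126.0, 75.6, 111.3, 105.0, 121.8, 42.0, 0.0, 27.3, 71.4, 0.0, 87.5, 98.0, 30.8, 28.0, 74.2, 91.7.
Season total = 1229.9 DD.
Complete generations = ⌊1229.9 / 374⌋ = 3.

3 generations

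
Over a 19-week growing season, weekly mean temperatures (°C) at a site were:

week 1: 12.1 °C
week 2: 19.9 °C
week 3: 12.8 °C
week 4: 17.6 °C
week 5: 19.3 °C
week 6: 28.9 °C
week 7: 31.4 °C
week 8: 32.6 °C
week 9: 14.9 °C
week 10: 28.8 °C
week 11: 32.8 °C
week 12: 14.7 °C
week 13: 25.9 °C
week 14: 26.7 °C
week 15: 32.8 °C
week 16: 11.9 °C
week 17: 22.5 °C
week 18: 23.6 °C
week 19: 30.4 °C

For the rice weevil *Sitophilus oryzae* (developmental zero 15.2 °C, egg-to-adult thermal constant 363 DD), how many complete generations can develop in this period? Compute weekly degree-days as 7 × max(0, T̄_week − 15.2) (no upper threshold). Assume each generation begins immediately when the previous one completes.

Weekly DD (7 × max(0, T̄ − 15.2)): 0.0, 32.9, 0.0, 16.8, 28.7, 95.9, 113.4, 121.8, 0.0, 95.2, 123.2, 0.0, 74.9, 80.5, 123.2, 0.0, 51.1, 58.8, 106.4.
Season total = 1122.8 DD.
Complete generations = ⌊1122.8 / 363⌋ = 3.

3 generations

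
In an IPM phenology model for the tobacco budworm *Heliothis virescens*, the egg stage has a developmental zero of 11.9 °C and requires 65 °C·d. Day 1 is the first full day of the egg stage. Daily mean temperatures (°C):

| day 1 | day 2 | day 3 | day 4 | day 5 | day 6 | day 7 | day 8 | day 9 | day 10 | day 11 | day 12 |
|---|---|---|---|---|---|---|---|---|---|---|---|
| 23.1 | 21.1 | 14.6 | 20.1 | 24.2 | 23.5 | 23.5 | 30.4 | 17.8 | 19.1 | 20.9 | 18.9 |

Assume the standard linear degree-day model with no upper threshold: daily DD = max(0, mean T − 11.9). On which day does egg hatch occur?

Daily DD above 11.9 °C: 11.2, 9.2, 2.7, 8.2, 12.3, 11.6, 11.6, 18.5, 5.9, 7.2, 9.0, 7.0.
Cumulative: 11.2, 20.4, 23.1, 31.3, 43.6, 55.2, 66.8, 85.3, 91.2, 98.4, 107.4, 114.4.
The total first reaches 65 DD on day 7.

day 7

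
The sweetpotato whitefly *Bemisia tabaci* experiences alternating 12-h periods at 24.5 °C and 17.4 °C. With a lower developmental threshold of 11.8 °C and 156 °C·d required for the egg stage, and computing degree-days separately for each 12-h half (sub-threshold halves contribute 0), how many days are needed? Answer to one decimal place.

Day half: max(0, 24.5 − 11.8) × 0.5 = 12.7 × 0.5 = 6.35 DD.
Night half: max(0, 17.4 − 11.8) × 0.5 = 5.6 × 0.5 = 2.80 DD.
Per 24 h: 9.15 DD/day.
Duration = 156 / 9.15 = 17.049 ≈ 17.0 days.

17.0 days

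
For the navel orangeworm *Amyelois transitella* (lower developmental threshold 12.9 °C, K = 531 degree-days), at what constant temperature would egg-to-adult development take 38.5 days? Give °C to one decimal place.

Required daily accumulation = 531 / 38.5 = 13.792 DD/day.
T = T_base + 13.792 = 12.9 + 13.792 = 26.692 ≈ 26.7 °C.

26.7 °C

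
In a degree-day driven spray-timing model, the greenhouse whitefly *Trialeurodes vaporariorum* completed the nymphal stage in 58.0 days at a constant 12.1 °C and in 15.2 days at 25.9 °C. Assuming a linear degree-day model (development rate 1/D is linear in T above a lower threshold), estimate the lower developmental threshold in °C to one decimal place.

Under the model K = D·(T − T_b), so D₁·(T₁ − T_b) = D₂·(T₂ − T_b).
58.0·(12.1 − T_b) = 15.2·(25.9 − T_b)
T_b = (58.0·12.1 − 15.2·25.9) / (58.0 − 15.2) = 308.12 / 42.8 = 7.199 °C ≈ 7.2 °C.

7.2 °C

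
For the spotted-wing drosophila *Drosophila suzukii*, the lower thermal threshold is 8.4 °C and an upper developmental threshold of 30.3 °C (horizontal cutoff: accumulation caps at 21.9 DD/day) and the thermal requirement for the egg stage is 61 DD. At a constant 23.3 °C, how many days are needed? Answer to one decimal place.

Daily accumulation = 23.3 − 8.4 = 14.9 DD/day.
Duration = 61 / 14.9 = 4.094 ≈ 4.1 days.

4.1 days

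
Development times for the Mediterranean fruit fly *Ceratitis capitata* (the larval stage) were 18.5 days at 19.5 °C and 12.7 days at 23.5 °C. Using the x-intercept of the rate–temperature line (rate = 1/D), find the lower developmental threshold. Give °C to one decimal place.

Under the model K = D·(T − T_b), so D₁·(T₁ − T_b) = D₂·(T₂ − T_b).
18.5·(19.5 − T_b) = 12.7·(23.5 − T_b)
T_b = (18.5·19.5 − 12.7·23.5) / (18.5 − 12.7) = 62.30 / 5.8 = 10.741 °C ≈ 10.7 °C.

10.7 °C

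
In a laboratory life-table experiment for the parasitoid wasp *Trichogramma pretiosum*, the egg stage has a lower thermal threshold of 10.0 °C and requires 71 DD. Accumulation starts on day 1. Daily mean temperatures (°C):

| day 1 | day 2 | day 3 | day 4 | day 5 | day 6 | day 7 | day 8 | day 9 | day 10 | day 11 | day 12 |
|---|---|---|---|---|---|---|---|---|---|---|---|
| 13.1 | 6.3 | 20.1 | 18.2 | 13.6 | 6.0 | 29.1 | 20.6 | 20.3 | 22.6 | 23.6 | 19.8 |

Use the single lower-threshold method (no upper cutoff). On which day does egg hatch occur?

Daily DD above 10.0 °C: 3.1, 0.0, 10.1, 8.2, 3.6, 0.0, 19.1, 10.6, 10.3, 12.6, 13.6, 9.8.
Cumulative: 3.1, 3.1, 13.2, 21.4, 25.0, 25.0, 44.1, 54.7, 65.0, 77.6, 91.2, 101.0.
The total first reaches 71 DD on day 10.

day 10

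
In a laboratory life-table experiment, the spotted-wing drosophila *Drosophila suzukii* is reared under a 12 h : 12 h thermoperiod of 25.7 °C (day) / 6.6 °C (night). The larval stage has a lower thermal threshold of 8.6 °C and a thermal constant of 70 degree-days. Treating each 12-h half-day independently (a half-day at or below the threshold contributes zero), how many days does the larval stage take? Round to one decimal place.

Day half: max(0, 25.7 − 8.6) × 0.5 = 17.1 × 0.5 = 8.55 DD.
Night half: max(0, 6.6 − 8.6) × 0.5 = 0.0 × 0.5 = 0.00 DD.
Per 24 h: 8.55 DD/day.
Duration = 70 / 8.55 = 8.187 ≈ 8.2 days.

8.2 days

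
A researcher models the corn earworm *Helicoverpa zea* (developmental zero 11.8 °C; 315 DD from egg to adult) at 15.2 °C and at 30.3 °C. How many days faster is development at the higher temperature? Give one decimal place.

75.6 days

At 15.2 °C: 315 / (15.2 − 11.8) = 315 / 3.4 = 92.647 d.
At 30.3 °C: 315 / (30.3 − 11.8) = 315 / 18.5 = 17.027 d.
Difference = |92.647 − 17.027| = 75.620 ≈ 75.6 days.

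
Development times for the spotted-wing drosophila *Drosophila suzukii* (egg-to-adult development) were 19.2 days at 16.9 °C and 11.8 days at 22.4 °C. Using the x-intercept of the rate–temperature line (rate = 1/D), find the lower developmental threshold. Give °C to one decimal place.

Under the model K = D·(T − T_b), so D₁·(T₁ − T_b) = D₂·(T₂ − T_b).
19.2·(16.9 − T_b) = 11.8·(22.4 − T_b)
T_b = (19.2·16.9 − 11.8·22.4) / (19.2 − 11.8) = 60.16 / 7.4 = 8.130 °C ≈ 8.1 °C.

8.1 °C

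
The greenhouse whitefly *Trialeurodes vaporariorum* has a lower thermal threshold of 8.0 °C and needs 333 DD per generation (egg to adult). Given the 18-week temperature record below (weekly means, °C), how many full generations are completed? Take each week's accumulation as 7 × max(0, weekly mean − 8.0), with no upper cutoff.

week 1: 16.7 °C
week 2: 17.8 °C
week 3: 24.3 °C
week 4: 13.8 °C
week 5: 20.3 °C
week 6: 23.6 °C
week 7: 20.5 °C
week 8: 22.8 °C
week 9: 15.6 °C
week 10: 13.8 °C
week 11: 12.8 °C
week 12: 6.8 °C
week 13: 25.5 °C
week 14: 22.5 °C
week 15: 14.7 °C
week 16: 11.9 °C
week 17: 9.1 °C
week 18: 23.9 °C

Weekly DD (7 × max(0, T̄ − 8.0)): 60.9, 68.6, 114.1, 40.6, 86.1, 109.2, 87.5, 103.6, 53.2, 40.6, 33.6, 0.0, 122.5, 101.5, 46.9, 27.3, 7.7, 111.3.
Season total = 1215.2 DD.
Complete generations = ⌊1215.2 / 333⌋ = 3.

3 generations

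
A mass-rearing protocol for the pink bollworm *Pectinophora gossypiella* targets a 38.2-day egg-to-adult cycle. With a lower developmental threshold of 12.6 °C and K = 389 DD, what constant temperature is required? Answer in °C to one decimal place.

22.8 °C

Required daily accumulation = 389 / 38.2 = 10.183 DD/day.
T = T_base + 10.183 = 12.6 + 10.183 = 22.783 ≈ 22.8 °C.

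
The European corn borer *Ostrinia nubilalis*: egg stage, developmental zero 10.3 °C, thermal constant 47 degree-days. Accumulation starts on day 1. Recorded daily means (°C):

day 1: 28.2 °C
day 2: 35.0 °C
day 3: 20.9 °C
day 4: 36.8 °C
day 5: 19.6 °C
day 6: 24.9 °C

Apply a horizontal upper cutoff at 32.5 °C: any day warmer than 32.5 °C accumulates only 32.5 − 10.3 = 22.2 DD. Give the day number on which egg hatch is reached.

day 3

Daily DD above 10.3 °C (capped at 22.2): 17.9, 22.2, 10.6, 22.2, 9.3, 14.6.
Cumulative: 17.9, 40.1, 50.7, 72.9, 82.2, 96.8.
The total first reaches 47 DD on day 3.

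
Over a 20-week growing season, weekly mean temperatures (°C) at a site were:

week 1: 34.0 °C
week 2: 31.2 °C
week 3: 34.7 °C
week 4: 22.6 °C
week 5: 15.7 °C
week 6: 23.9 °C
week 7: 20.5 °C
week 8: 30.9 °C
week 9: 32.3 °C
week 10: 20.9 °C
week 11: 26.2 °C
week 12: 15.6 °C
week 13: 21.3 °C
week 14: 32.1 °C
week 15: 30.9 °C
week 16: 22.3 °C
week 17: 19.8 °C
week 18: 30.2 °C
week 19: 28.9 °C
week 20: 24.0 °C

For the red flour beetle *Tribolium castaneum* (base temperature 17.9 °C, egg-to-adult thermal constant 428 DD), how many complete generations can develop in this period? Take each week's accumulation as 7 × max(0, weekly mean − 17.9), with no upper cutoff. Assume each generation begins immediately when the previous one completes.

Weekly DD (7 × max(0, T̄ − 17.9)): 112.7, 93.1, 117.6, 32.9, 0.0, 42.0, 18.2, 91.0, 100.8, 21.0, 58.1, 0.0, 23.8, 99.4, 91.0, 30.8, 13.3, 86.1, 77.0, 42.7.
Season total = 1151.5 DD.
Complete generations = ⌊1151.5 / 428⌋ = 2.

2 generations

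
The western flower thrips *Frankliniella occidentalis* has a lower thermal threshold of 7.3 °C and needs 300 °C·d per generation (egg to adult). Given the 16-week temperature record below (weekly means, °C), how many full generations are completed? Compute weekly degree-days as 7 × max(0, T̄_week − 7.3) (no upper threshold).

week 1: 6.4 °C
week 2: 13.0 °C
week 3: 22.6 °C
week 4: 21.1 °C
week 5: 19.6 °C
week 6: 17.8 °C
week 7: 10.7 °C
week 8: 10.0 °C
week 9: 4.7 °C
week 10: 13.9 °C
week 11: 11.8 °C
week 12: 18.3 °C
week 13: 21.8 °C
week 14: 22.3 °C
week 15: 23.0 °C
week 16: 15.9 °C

3 generations

Weekly DD (7 × max(0, T̄ − 7.3)): 0.0, 39.9, 107.1, 96.6, 86.1, 73.5, 23.8, 18.9, 0.0, 46.2, 31.5, 77.0, 101.5, 105.0, 109.9, 60.2.
Season total = 977.2 DD.
Complete generations = ⌊977.2 / 300⌋ = 3.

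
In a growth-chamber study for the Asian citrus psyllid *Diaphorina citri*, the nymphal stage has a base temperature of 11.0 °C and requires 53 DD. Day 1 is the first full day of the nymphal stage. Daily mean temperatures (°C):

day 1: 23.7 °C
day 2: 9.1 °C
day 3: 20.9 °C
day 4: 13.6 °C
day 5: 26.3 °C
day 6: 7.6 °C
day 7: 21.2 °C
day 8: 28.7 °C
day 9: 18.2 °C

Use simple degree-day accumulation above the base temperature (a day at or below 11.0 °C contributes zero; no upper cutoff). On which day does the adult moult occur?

day 8

Daily DD above 11.0 °C: 12.7, 0.0, 9.9, 2.6, 15.3, 0.0, 10.2, 17.7, 7.2.
Cumulative: 12.7, 12.7, 22.6, 25.2, 40.5, 40.5, 50.7, 68.4, 75.6.
The total first reaches 53 DD on day 8.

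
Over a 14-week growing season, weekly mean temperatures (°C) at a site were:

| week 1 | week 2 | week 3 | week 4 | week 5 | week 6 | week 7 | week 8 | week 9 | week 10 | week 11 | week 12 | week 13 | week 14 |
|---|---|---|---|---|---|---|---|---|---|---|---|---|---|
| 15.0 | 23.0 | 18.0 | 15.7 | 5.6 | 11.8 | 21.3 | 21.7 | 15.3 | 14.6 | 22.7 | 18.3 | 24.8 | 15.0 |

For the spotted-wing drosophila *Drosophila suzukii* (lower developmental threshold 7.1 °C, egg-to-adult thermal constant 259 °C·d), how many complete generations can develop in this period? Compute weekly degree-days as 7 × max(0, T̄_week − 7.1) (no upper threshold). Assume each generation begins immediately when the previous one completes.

Weekly DD (7 × max(0, T̄ − 7.1)): 55.3, 111.3, 76.3, 60.2, 0.0, 32.9, 99.4, 102.2, 57.4, 52.5, 109.2, 78.4, 123.9, 55.3.
Season total = 1014.3 DD.
Complete generations = ⌊1014.3 / 259⌋ = 3.

3 generations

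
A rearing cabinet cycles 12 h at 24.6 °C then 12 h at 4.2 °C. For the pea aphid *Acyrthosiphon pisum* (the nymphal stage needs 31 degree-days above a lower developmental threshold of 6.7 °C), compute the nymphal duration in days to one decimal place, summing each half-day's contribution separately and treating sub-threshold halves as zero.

Day half: max(0, 24.6 − 6.7) × 0.5 = 17.9 × 0.5 = 8.95 DD.
Night half: max(0, 4.2 − 6.7) × 0.5 = 0.0 × 0.5 = 0.00 DD.
Per 24 h: 8.95 DD/day.
Duration = 31 / 8.95 = 3.464 ≈ 3.5 days.

3.5 days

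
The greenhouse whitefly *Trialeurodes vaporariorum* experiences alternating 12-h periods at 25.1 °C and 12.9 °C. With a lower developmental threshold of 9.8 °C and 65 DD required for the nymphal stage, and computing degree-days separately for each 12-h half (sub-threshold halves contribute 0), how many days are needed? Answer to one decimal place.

7.1 days

Day half: max(0, 25.1 − 9.8) × 0.5 = 15.3 × 0.5 = 7.65 DD.
Night half: max(0, 12.9 − 9.8) × 0.5 = 3.1 × 0.5 = 1.55 DD.
Per 24 h: 9.20 DD/day.
Duration = 65 / 9.20 = 7.065 ≈ 7.1 days.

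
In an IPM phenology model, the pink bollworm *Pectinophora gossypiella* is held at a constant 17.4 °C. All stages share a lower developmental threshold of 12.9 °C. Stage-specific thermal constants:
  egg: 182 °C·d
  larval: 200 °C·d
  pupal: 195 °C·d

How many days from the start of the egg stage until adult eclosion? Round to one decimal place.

128.2 days

Daily accumulation at 17.4 °C = 17.4 − 12.9 = 4.5 DD/day.
Total K = 182 + 200 + 195 = 577 DD.
Total duration = 577 / 4.5 = 128.222 ≈ 128.2 days.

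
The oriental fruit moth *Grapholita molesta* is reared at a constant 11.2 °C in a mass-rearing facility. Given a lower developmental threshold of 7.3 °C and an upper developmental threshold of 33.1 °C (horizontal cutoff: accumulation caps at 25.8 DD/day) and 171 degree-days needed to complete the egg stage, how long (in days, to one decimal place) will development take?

43.8 days

Daily accumulation = 11.2 − 7.3 = 3.9 DD/day.
Duration = 171 / 3.9 = 43.846 ≈ 43.8 days.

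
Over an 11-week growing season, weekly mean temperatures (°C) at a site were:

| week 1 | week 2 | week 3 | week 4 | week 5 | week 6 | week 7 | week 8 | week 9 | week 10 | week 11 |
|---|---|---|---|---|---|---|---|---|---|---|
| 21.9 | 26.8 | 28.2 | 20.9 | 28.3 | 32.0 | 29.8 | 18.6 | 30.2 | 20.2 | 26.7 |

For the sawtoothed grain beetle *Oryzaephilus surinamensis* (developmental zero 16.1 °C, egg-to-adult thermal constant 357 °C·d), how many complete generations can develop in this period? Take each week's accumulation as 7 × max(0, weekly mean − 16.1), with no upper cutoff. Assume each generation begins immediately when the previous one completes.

Weekly DD (7 × max(0, T̄ − 16.1)): 40.6, 74.9, 84.7, 33.6, 85.4, 111.3, 95.9, 17.5, 98.7, 28.7, 74.2.
Season total = 745.5 DD.
Complete generations = ⌊745.5 / 357⌋ = 2.

2 generations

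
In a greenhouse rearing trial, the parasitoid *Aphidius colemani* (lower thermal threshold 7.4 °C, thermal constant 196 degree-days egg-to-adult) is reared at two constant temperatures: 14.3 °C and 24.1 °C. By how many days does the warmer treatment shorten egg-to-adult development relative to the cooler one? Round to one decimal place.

16.7 days

At 14.3 °C: 196 / (14.3 − 7.4) = 196 / 6.9 = 28.406 d.
At 24.1 °C: 196 / (24.1 − 7.4) = 196 / 16.7 = 11.737 d.
Difference = |28.406 − 11.737| = 16.669 ≈ 16.7 days.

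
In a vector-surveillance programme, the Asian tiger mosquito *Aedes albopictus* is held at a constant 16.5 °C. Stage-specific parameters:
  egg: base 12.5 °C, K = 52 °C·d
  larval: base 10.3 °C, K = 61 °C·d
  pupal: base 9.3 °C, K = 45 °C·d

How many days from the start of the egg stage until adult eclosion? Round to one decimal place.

29.1 days

egg: 52 / (16.5 − 12.5) = 52 / 4.0 = 13.000 d.
larval: 61 / (16.5 − 10.3) = 61 / 6.2 = 9.839 d.
pupal: 45 / (16.5 − 9.3) = 45 / 7.2 = 6.250 d.
Sum = 29.089 ≈ 29.1 days.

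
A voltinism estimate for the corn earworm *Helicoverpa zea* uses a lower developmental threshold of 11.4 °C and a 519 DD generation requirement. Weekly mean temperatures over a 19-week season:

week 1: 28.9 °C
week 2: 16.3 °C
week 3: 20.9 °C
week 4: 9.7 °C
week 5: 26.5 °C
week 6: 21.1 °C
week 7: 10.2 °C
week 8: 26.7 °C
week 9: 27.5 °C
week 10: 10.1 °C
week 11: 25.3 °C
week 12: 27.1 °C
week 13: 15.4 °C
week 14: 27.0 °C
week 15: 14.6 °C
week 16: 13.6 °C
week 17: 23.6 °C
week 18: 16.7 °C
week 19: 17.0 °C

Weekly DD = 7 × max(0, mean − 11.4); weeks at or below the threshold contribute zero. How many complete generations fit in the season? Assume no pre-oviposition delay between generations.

Weekly DD (7 × max(0, T̄ − 11.4)): 122.5, 34.3, 66.5, 0.0, 105.7, 67.9, 0.0, 107.1, 112.7, 0.0, 97.3, 109.9, 28.0, 109.2, 22.4, 15.4, 85.4, 37.1, 39.2.
Season total = 1160.6 DD.
Complete generations = ⌊1160.6 / 519⌋ = 2.

2 generations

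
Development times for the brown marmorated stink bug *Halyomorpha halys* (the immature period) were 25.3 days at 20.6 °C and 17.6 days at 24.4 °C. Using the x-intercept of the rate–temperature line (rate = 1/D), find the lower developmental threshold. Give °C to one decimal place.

11.9 °C

Linear rate model ⇒ the product D·(T − T_b) is constant across temperatures.
25.3·(20.6 − T_b) = 17.6·(24.4 − T_b)
T_b = (25.3·20.6 − 17.6·24.4) / (25.3 − 17.6) = 91.74 / 7.7 = 11.914 °C ≈ 11.9 °C.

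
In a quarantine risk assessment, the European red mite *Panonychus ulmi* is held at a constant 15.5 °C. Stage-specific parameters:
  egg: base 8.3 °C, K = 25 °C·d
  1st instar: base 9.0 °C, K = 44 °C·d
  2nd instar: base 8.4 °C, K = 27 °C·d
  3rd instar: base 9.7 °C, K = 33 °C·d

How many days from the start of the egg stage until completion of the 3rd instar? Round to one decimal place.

egg: 25 / (15.5 − 8.3) = 25 / 7.2 = 3.472 d.
1st instar: 44 / (15.5 − 9.0) = 44 / 6.5 = 6.769 d.
2nd instar: 27 / (15.5 − 8.4) = 27 / 7.1 = 3.803 d.
3rd instar: 33 / (15.5 − 9.7) = 33 / 5.8 = 5.690 d.
Sum = 19.734 ≈ 19.7 days.

19.7 days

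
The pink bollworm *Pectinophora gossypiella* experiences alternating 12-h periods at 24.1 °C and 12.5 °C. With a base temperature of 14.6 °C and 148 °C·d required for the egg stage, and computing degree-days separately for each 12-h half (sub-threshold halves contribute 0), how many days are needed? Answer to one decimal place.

Day half: max(0, 24.1 − 14.6) × 0.5 = 9.5 × 0.5 = 4.75 DD.
Night half: max(0, 12.5 − 14.6) × 0.5 = 0.0 × 0.5 = 0.00 DD.
Per 24 h: 4.75 DD/day.
Duration = 148 / 4.75 = 31.158 ≈ 31.2 days.

31.2 days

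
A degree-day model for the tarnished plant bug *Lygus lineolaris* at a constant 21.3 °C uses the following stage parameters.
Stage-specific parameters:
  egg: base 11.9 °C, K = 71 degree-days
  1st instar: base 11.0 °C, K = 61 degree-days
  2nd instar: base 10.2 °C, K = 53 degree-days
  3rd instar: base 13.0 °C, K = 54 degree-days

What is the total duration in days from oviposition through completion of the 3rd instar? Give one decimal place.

24.8 days

egg: 71 / (21.3 − 11.9) = 71 / 9.4 = 7.553 d.
1st instar: 61 / (21.3 − 11.0) = 61 / 10.3 = 5.922 d.
2nd instar: 53 / (21.3 − 10.2) = 53 / 11.1 = 4.775 d.
3rd instar: 54 / (21.3 − 13.0) = 54 / 8.3 = 6.506 d.
Sum = 24.756 ≈ 24.8 days.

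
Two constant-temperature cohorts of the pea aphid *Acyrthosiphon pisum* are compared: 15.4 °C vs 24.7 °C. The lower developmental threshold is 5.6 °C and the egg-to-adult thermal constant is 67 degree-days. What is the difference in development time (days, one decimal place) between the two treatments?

At 15.4 °C: 67 / (15.4 − 5.6) = 67 / 9.8 = 6.837 d.
At 24.7 °C: 67 / (24.7 − 5.6) = 67 / 19.1 = 3.508 d.
Difference = |6.837 − 3.508| = 3.329 ≈ 3.3 days.

3.3 days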